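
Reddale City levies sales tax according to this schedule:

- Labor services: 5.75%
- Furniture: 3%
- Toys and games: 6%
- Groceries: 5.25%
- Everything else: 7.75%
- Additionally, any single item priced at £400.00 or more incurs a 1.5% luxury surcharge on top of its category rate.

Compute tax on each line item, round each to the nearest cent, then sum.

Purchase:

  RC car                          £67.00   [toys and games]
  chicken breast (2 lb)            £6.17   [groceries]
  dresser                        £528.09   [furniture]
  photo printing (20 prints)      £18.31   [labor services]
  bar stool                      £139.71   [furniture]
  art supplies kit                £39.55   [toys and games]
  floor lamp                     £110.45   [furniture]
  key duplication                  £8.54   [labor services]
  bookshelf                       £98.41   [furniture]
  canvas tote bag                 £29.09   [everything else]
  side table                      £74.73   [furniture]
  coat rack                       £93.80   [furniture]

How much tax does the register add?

£49.76

RC car £67.00: toys and games → 6% → £4.02
Chicken breast (2 lb) £6.17: groceries → 5.25% → £0.32
Dresser £528.09: furniture → 3% + 1.5% surcharge = 4.5% → £23.76
Photo printing (20 prints) £18.31: labor services → 5.75% → £1.05
Bar stool £139.71: furniture → 3% → £4.19
Art supplies kit £39.55: toys and games → 6% → £2.37
Floor lamp £110.45: furniture → 3% → £3.31
Key duplication £8.54: labor services → 5.75% → £0.49
Bookshelf £98.41: furniture → 3% → £2.95
Canvas tote bag £29.09: everything else → 7.75% → £2.25
Side table £74.73: furniture → 3% → £2.24
Coat rack £93.80: furniture → 3% → £2.81
Total tax = £4.02 + £0.32 + £23.76 + £1.05 + £4.19 + £2.37 + £3.31 + £0.49 + £2.95 + £2.25 + £2.24 + £2.81 = £49.76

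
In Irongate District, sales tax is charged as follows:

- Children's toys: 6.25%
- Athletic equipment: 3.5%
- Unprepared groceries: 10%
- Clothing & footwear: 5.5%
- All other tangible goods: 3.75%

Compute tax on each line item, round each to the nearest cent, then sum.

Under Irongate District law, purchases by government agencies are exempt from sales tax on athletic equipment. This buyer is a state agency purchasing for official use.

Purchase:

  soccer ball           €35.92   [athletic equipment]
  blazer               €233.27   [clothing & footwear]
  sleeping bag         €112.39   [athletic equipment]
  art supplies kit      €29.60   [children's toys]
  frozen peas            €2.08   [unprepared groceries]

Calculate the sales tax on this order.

€14.89

Soccer ball €35.92: athletic equipment, buyer-exempt → 0% → €0.00
Blazer €233.27: clothing & footwear → 5.5% → €12.83
Sleeping bag €112.39: athletic equipment, buyer-exempt → 0% → €0.00
Art supplies kit €29.60: children's toys → 6.25% → €1.85
Frozen peas €2.08: unprepared groceries → 10% → €0.21
Total tax = €12.83 + €1.85 + €0.21 = €14.89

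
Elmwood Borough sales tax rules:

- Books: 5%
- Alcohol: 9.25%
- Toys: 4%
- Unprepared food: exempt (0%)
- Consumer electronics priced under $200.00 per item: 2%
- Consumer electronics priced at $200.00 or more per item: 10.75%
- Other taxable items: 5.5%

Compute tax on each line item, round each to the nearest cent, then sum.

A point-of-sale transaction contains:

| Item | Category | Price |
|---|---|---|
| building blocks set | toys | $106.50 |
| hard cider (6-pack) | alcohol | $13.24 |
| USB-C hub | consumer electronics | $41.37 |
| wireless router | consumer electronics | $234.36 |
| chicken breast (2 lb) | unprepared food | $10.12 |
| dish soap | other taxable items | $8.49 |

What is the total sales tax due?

Building blocks set $106.50: toys → 4% → $4.26
Hard cider (6-pack) $13.24: alcohol → 9.25% → $1.22
USB-C hub $41.37: consumer electronics, under $200.00 → 2% → $0.83
Wireless router $234.36: consumer electronics, $200.00 or more → 10.75% → $25.19
Chicken breast (2 lb) $10.12: unprepared food → 0% → $0.00
Dish soap $8.49: other taxable items → 5.5% → $0.47
Total tax = $4.26 + $1.22 + $0.83 + $25.19 + $0.47 = $31.97

$31.97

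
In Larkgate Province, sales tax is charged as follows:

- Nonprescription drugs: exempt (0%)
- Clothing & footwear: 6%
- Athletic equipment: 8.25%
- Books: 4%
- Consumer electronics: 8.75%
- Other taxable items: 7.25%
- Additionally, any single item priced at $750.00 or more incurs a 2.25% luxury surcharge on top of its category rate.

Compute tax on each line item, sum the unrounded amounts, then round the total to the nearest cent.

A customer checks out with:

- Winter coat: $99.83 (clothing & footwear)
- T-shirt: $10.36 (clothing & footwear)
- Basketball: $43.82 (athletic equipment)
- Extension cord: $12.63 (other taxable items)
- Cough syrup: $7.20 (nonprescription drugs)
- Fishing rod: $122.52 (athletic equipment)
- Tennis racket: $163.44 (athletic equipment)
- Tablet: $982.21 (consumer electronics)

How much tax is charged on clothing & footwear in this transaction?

$6.61

Winter coat $99.83: clothing & footwear → 6% → $5.9898
T-shirt $10.36: clothing & footwear → 6% → $0.6216
Tax on clothing & footwear: unrounded sum = $6.6114 → $6.61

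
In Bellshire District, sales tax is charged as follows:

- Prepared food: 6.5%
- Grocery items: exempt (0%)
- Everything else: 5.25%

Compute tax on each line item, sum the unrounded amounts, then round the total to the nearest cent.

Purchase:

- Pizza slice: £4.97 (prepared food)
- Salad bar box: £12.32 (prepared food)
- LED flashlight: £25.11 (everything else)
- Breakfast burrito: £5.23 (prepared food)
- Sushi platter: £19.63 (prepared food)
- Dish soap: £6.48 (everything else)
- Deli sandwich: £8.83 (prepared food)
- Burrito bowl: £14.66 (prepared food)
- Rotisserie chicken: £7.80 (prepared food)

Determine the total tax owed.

Pizza slice £4.97: prepared food → 6.5% → £0.32305
Salad bar box £12.32: prepared food → 6.5% → £0.8008
LED flashlight £25.11: everything else → 5.25% → £1.318275
Breakfast burrito £5.23: prepared food → 6.5% → £0.33995
Sushi platter £19.63: prepared food → 6.5% → £1.27595
Dish soap £6.48: everything else → 5.25% → £0.3402
Deli sandwich £8.83: prepared food → 6.5% → £0.57395
Burrito bowl £14.66: prepared food → 6.5% → £0.9529
Rotisserie chicken £7.80: prepared food → 6.5% → £0.507
Unrounded tax sum = £6.432075 → £6.43

£6.43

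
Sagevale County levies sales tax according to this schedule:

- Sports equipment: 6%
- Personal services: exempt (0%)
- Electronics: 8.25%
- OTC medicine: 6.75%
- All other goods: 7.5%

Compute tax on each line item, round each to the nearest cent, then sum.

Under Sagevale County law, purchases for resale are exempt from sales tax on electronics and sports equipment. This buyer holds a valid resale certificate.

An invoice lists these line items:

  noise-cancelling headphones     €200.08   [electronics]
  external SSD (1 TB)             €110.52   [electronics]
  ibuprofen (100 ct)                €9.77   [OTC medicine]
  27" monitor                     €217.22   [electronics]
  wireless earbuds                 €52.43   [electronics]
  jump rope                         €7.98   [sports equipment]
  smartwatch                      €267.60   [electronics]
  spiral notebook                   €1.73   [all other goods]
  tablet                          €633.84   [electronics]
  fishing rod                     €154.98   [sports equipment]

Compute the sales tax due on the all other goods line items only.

€0.13

Spiral notebook €1.73: all other goods → 7.5% → €0.13
Tax on all other goods = €0.13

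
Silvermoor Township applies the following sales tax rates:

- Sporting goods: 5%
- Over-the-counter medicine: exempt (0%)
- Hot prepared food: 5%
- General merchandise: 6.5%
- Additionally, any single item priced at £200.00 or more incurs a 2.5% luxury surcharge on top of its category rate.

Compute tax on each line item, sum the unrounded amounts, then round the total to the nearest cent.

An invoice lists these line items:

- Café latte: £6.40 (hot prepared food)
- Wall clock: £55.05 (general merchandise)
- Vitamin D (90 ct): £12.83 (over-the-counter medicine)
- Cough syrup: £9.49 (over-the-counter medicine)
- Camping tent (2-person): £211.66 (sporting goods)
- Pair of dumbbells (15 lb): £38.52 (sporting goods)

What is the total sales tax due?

Café latte £6.40: hot prepared food → 5% → £0.32
Wall clock £55.05: general merchandise → 6.5% → £3.57825
Vitamin D (90 ct) £12.83: over-the-counter medicine → 0% → £0.00
Cough syrup £9.49: over-the-counter medicine → 0% → £0.00
Camping tent (2-person) £211.66: sporting goods → 5% + 2.5% surcharge = 7.5% → £15.8745
Pair of dumbbells (15 lb) £38.52: sporting goods → 5% → £1.926
Unrounded tax sum = £21.69875 → £21.70

£21.70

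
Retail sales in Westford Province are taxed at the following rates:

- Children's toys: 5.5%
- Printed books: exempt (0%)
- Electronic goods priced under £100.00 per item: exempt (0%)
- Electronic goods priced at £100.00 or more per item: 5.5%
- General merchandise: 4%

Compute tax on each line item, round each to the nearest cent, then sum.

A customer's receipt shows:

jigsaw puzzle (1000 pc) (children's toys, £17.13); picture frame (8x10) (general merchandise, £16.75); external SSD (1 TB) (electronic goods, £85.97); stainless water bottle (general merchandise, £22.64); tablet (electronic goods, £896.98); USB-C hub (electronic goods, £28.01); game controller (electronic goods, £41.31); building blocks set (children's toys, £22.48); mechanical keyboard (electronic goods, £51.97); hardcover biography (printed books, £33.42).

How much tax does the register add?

£53.09

Jigsaw puzzle (1000 pc) £17.13: children's toys → 5.5% → £0.94
Picture frame (8x10) £16.75: general merchandise → 4% → £0.67
External SSD (1 TB) £85.97: electronic goods, under £100.00 → 0% → £0.00
Stainless water bottle £22.64: general merchandise → 4% → £0.91
Tablet £896.98: electronic goods, £100.00 or more → 5.5% → £49.33
USB-C hub £28.01: electronic goods, under £100.00 → 0% → £0.00
Game controller £41.31: electronic goods, under £100.00 → 0% → £0.00
Building blocks set £22.48: children's toys → 5.5% → £1.24
Mechanical keyboard £51.97: electronic goods, under £100.00 → 0% → £0.00
Hardcover biography £33.42: printed books → 0% → £0.00
Total tax = £0.94 + £0.67 + £0.91 + £49.33 + £1.24 = £53.09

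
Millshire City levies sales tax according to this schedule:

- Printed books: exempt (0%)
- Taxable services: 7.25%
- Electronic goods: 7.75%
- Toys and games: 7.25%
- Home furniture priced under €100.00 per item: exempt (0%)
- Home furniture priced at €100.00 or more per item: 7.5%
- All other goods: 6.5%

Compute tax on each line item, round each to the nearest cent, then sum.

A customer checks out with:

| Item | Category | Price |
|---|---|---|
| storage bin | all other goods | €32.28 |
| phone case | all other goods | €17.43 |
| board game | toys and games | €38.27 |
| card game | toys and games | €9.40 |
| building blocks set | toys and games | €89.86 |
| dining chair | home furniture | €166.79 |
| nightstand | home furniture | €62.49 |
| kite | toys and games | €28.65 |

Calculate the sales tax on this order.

Storage bin €32.28: all other goods → 6.5% → €2.10
Phone case €17.43: all other goods → 6.5% → €1.13
Board game €38.27: toys and games → 7.25% → €2.77
Card game €9.40: toys and games → 7.25% → €0.68
Building blocks set €89.86: toys and games → 7.25% → €6.51
Dining chair €166.79: home furniture, €100.00 or more → 7.5% → €12.51
Nightstand €62.49: home furniture, under €100.00 → 0% → €0.00
Kite €28.65: toys and games → 7.25% → €2.08
Total tax = €2.10 + €1.13 + €2.77 + €0.68 + €6.51 + €12.51 + €2.08 = €27.78

€27.78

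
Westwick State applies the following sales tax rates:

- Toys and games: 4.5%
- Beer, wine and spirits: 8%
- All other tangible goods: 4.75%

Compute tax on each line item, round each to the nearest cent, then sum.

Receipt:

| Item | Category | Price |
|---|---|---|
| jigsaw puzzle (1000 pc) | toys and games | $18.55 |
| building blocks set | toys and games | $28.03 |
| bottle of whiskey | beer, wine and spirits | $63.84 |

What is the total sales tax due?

$7.20

Jigsaw puzzle (1000 pc) $18.55: toys and games → 4.5% → $0.83
Building blocks set $28.03: toys and games → 4.5% → $1.26
Bottle of whiskey $63.84: beer, wine and spirits → 8% → $5.11
Total tax = $0.83 + $1.26 + $5.11 = $7.20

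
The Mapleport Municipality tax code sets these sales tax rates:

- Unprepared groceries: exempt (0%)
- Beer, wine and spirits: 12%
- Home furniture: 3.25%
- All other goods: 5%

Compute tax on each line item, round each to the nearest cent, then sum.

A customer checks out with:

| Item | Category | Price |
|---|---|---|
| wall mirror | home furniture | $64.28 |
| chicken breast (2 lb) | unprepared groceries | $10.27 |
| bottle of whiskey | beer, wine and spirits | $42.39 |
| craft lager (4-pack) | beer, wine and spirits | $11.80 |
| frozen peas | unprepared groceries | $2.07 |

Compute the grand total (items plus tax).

Wall mirror $64.28: home furniture → 3.25% → $2.09
Chicken breast (2 lb) $10.27: unprepared groceries → 0% → $0.00
Bottle of whiskey $42.39: beer, wine and spirits → 12% → $5.09
Craft lager (4-pack) $11.80: beer, wine and spirits → 12% → $1.42
Frozen peas $2.07: unprepared groceries → 0% → $0.00
Subtotal = $130.81; tax = $8.60; total due = $139.41

$139.41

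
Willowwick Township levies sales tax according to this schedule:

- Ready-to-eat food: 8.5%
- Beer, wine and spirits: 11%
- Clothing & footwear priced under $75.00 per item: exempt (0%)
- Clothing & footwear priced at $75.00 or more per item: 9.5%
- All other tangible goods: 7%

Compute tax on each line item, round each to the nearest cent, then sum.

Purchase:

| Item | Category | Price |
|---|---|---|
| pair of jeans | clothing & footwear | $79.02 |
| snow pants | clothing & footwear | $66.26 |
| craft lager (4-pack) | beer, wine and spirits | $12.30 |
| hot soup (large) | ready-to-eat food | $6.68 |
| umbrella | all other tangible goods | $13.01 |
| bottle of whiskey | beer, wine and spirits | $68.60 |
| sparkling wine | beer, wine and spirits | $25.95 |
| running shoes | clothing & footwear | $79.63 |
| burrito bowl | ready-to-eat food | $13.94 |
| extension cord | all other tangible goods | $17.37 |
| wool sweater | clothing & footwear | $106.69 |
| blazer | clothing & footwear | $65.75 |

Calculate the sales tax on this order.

$40.84

Pair of jeans $79.02: clothing & footwear, $75.00 or more → 9.5% → $7.51
Snow pants $66.26: clothing & footwear, under $75.00 → 0% → $0.00
Craft lager (4-pack) $12.30: beer, wine and spirits → 11% → $1.35
Hot soup (large) $6.68: ready-to-eat food → 8.5% → $0.57
Umbrella $13.01: all other tangible goods → 7% → $0.91
Bottle of whiskey $68.60: beer, wine and spirits → 11% → $7.55
Sparkling wine $25.95: beer, wine and spirits → 11% → $2.85
Running shoes $79.63: clothing & footwear, $75.00 or more → 9.5% → $7.56
Burrito bowl $13.94: ready-to-eat food → 8.5% → $1.18
Extension cord $17.37: all other tangible goods → 7% → $1.22
Wool sweater $106.69: clothing & footwear, $75.00 or more → 9.5% → $10.14
Blazer $65.75: clothing & footwear, under $75.00 → 0% → $0.00
Total tax = $7.51 + $1.35 + $0.57 + $0.91 + $7.55 + $2.85 + $7.56 + $1.18 + $1.22 + $10.14 = $40.84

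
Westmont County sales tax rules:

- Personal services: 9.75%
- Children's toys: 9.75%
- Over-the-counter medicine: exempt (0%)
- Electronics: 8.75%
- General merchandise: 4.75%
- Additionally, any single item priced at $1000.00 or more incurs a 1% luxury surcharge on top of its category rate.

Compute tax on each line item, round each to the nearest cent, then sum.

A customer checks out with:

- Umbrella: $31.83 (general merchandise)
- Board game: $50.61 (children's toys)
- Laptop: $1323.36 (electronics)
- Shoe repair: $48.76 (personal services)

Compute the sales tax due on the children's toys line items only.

Board game $50.61: children's toys → 9.75% → $4.93
Tax on children's toys = $4.93

$4.93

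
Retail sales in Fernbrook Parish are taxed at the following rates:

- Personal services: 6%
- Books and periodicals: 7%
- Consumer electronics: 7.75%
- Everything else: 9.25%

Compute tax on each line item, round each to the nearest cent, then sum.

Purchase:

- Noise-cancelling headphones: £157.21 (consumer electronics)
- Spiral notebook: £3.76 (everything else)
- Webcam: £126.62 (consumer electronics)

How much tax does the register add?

£22.34

Noise-cancelling headphones £157.21: consumer electronics → 7.75% → £12.18
Spiral notebook £3.76: everything else → 9.25% → £0.35
Webcam £126.62: consumer electronics → 7.75% → £9.81
Total tax = £12.18 + £0.35 + £9.81 = £22.34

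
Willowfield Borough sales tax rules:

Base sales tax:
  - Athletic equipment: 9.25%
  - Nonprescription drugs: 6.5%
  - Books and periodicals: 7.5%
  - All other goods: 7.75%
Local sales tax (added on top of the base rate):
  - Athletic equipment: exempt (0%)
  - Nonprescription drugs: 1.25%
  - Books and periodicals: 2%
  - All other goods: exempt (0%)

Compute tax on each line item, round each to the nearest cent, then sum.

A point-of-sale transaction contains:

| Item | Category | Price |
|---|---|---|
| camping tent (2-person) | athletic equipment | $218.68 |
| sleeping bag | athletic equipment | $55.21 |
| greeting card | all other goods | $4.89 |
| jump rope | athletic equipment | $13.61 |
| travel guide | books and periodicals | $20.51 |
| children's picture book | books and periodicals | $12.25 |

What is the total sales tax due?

$30.09

Camping tent (2-person) $218.68: athletic equipment → 9.25% + 0% local = 9.25% → $20.23
Sleeping bag $55.21: athletic equipment → 9.25% + 0% local = 9.25% → $5.11
Greeting card $4.89: all other goods → 7.75% + 0% local = 7.75% → $0.38
Jump rope $13.61: athletic equipment → 9.25% + 0% local = 9.25% → $1.26
Travel guide $20.51: books and periodicals → 7.5% + 2% local = 9.5% → $1.95
Children's picture book $12.25: books and periodicals → 7.5% + 2% local = 9.5% → $1.16
Total tax = $20.23 + $5.11 + $0.38 + $1.26 + $1.95 + $1.16 = $30.09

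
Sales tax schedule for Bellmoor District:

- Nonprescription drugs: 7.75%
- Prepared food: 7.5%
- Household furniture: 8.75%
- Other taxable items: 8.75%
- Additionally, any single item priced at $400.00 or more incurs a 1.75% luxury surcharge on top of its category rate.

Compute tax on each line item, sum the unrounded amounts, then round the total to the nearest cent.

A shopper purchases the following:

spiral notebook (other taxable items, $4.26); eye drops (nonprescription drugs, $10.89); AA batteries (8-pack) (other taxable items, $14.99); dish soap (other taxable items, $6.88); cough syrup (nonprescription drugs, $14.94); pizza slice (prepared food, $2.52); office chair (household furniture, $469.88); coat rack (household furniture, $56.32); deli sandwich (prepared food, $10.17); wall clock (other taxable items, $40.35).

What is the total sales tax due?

Spiral notebook $4.26: other taxable items → 8.75% → $0.37275
Eye drops $10.89: nonprescription drugs → 7.75% → $0.843975
AA batteries (8-pack) $14.99: other taxable items → 8.75% → $1.311625
Dish soap $6.88: other taxable items → 8.75% → $0.602
Cough syrup $14.94: nonprescription drugs → 7.75% → $1.15785
Pizza slice $2.52: prepared food → 7.5% → $0.189
Office chair $469.88: household furniture → 8.75% + 1.75% surcharge = 10.5% → $49.3374
Coat rack $56.32: household furniture → 8.75% → $4.928
Deli sandwich $10.17: prepared food → 7.5% → $0.76275
Wall clock $40.35: other taxable items → 8.75% → $3.530625
Unrounded tax sum = $63.035975 → $63.04

$63.04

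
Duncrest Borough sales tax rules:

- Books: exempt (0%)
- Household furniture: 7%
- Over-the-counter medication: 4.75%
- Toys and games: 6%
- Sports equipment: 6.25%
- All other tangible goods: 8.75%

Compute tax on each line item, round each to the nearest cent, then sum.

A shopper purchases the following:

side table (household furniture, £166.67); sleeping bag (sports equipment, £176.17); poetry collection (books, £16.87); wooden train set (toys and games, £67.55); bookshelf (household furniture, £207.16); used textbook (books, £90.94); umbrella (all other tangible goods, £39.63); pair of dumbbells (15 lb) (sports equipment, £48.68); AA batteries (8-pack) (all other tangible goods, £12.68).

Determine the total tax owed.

Side table £166.67: household furniture → 7% → £11.67
Sleeping bag £176.17: sports equipment → 6.25% → £11.01
Poetry collection £16.87: books → 0% → £0.00
Wooden train set £67.55: toys and games → 6% → £4.05
Bookshelf £207.16: household furniture → 7% → £14.50
Used textbook £90.94: books → 0% → £0.00
Umbrella £39.63: all other tangible goods → 8.75% → £3.47
Pair of dumbbells (15 lb) £48.68: sports equipment → 6.25% → £3.04
AA batteries (8-pack) £12.68: all other tangible goods → 8.75% → £1.11
Total tax = £11.67 + £11.01 + £4.05 + £14.50 + £3.47 + £3.04 + £1.11 = £48.85

£48.85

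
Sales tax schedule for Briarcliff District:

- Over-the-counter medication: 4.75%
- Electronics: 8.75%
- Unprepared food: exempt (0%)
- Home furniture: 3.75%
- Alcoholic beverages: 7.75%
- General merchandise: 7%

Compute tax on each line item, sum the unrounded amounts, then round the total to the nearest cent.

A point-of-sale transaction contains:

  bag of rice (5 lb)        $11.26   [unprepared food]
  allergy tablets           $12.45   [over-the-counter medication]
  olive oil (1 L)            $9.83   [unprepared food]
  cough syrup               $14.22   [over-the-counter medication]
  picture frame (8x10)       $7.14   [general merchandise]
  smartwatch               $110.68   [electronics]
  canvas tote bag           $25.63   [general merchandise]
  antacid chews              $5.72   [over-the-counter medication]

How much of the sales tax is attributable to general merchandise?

Picture frame (8x10) $7.14: general merchandise → 7% → $0.4998
Canvas tote bag $25.63: general merchandise → 7% → $1.7941
Tax on general merchandise: unrounded sum = $2.2939 → $2.29

$2.29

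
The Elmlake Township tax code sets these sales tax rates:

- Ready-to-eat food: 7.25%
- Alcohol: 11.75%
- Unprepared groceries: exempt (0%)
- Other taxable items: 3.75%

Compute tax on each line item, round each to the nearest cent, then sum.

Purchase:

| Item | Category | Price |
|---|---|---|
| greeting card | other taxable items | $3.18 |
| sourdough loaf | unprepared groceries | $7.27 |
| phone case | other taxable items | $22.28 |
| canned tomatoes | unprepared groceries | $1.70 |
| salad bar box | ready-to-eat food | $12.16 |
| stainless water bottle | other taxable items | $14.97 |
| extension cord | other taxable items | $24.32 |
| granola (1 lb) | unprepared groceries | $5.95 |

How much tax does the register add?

Greeting card $3.18: other taxable items → 3.75% → $0.12
Sourdough loaf $7.27: unprepared groceries → 0% → $0.00
Phone case $22.28: other taxable items → 3.75% → $0.84
Canned tomatoes $1.70: unprepared groceries → 0% → $0.00
Salad bar box $12.16: ready-to-eat food → 7.25% → $0.88
Stainless water bottle $14.97: other taxable items → 3.75% → $0.56
Extension cord $24.32: other taxable items → 3.75% → $0.91
Granola (1 lb) $5.95: unprepared groceries → 0% → $0.00
Total tax = $0.12 + $0.84 + $0.88 + $0.56 + $0.91 = $3.31

$3.31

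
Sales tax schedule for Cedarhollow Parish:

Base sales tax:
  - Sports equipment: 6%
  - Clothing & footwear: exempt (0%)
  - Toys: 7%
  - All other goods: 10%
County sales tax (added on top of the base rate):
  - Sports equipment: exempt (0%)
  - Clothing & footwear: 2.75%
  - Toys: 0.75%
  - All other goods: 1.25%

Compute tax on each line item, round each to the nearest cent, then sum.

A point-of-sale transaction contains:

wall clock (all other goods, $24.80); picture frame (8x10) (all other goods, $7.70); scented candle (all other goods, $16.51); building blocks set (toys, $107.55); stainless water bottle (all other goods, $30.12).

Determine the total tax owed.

$17.25

Wall clock $24.80: all other goods → 10% + 1.25% county = 11.25% → $2.79
Picture frame (8x10) $7.70: all other goods → 10% + 1.25% county = 11.25% → $0.87
Scented candle $16.51: all other goods → 10% + 1.25% county = 11.25% → $1.86
Building blocks set $107.55: toys → 7% + 0.75% county = 7.75% → $8.34
Stainless water bottle $30.12: all other goods → 10% + 1.25% county = 11.25% → $3.39
Total tax = $2.79 + $0.87 + $1.86 + $8.34 + $3.39 = $17.25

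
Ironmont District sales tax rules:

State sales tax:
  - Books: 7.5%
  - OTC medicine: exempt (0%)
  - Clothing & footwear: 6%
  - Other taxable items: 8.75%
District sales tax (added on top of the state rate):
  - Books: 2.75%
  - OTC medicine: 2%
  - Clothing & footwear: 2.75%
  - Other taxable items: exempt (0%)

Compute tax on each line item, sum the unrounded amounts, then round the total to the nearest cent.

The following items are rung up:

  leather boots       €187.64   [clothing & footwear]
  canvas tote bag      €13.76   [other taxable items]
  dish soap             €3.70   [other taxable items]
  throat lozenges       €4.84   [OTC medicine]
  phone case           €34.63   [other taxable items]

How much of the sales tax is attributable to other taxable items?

€4.56

Canvas tote bag €13.76: other taxable items → 8.75% + 0% district = 8.75% → €1.204
Dish soap €3.70: other taxable items → 8.75% + 0% district = 8.75% → €0.32375
Phone case €34.63: other taxable items → 8.75% + 0% district = 8.75% → €3.030125
Tax on other taxable items: unrounded sum = €4.557875 → €4.56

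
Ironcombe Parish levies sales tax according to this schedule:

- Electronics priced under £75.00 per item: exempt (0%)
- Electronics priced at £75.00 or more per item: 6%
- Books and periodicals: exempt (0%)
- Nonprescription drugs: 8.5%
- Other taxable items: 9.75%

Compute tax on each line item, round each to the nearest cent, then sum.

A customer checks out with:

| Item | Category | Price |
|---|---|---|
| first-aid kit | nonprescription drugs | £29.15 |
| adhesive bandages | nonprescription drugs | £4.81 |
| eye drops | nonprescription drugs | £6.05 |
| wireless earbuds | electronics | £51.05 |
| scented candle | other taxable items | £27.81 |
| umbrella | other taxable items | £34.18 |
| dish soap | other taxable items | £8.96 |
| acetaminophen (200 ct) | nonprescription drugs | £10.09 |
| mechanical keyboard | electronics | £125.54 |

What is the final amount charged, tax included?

First-aid kit £29.15: nonprescription drugs → 8.5% → £2.48
Adhesive bandages £4.81: nonprescription drugs → 8.5% → £0.41
Eye drops £6.05: nonprescription drugs → 8.5% → £0.51
Wireless earbuds £51.05: electronics, under £75.00 → 0% → £0.00
Scented candle £27.81: other taxable items → 9.75% → £2.71
Umbrella £34.18: other taxable items → 9.75% → £3.33
Dish soap £8.96: other taxable items → 9.75% → £0.87
Acetaminophen (200 ct) £10.09: nonprescription drugs → 8.5% → £0.86
Mechanical keyboard £125.54: electronics, £75.00 or more → 6% → £7.53
Subtotal = £297.64; tax = £18.70; total due = £316.34

£316.34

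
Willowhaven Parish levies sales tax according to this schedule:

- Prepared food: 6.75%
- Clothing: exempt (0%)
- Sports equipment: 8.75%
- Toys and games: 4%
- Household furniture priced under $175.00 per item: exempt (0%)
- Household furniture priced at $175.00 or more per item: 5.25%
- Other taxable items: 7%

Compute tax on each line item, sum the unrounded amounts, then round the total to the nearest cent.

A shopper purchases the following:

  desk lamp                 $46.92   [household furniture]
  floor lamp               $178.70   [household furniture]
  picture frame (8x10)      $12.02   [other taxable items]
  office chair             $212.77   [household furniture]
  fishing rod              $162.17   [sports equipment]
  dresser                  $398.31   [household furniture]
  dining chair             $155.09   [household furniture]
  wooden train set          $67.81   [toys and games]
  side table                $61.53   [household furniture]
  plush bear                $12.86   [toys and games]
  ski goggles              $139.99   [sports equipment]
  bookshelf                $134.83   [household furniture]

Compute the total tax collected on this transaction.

Desk lamp $46.92: household furniture, under $175.00 → 0% → $0.00
Floor lamp $178.70: household furniture, $175.00 or more → 5.25% → $9.38175
Picture frame (8x10) $12.02: other taxable items → 7% → $0.8414
Office chair $212.77: household furniture, $175.00 or more → 5.25% → $11.170425
Fishing rod $162.17: sports equipment → 8.75% → $14.189875
Dresser $398.31: household furniture, $175.00 or more → 5.25% → $20.911275
Dining chair $155.09: household furniture, under $175.00 → 0% → $0.00
Wooden train set $67.81: toys and games → 4% → $2.7124
Side table $61.53: household furniture, under $175.00 → 0% → $0.00
Plush bear $12.86: toys and games → 4% → $0.5144
Ski goggles $139.99: sports equipment → 8.75% → $12.249125
Bookshelf $134.83: household furniture, under $175.00 → 0% → $0.00
Unrounded tax sum = $71.97065 → $71.97

$71.97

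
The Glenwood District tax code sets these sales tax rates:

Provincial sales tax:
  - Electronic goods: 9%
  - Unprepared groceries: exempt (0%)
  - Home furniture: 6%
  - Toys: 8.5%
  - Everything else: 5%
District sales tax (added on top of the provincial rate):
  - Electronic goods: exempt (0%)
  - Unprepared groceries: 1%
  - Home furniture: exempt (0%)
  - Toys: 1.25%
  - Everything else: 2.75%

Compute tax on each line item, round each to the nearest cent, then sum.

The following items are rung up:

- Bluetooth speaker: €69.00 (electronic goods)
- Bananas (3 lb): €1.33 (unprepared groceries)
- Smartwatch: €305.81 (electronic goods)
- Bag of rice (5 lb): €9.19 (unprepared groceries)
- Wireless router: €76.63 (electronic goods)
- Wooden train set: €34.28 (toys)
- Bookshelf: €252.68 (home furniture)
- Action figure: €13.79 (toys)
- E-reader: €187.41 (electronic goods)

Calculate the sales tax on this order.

Bluetooth speaker €69.00: electronic goods → 9% + 0% district = 9% → €6.21
Bananas (3 lb) €1.33: unprepared groceries → 0% + 1% district = 1% → €0.01
Smartwatch €305.81: electronic goods → 9% + 0% district = 9% → €27.52
Bag of rice (5 lb) €9.19: unprepared groceries → 0% + 1% district = 1% → €0.09
Wireless router €76.63: electronic goods → 9% + 0% district = 9% → €6.90
Wooden train set €34.28: toys → 8.5% + 1.25% district = 9.75% → €3.34
Bookshelf €252.68: home furniture → 6% + 0% district = 6% → €15.16
Action figure €13.79: toys → 8.5% + 1.25% district = 9.75% → €1.34
E-reader €187.41: electronic goods → 9% + 0% district = 9% → €16.87
Total tax = €6.21 + €0.01 + €27.52 + €0.09 + €6.90 + €3.34 + €15.16 + €1.34 + €16.87 = €77.44

€77.44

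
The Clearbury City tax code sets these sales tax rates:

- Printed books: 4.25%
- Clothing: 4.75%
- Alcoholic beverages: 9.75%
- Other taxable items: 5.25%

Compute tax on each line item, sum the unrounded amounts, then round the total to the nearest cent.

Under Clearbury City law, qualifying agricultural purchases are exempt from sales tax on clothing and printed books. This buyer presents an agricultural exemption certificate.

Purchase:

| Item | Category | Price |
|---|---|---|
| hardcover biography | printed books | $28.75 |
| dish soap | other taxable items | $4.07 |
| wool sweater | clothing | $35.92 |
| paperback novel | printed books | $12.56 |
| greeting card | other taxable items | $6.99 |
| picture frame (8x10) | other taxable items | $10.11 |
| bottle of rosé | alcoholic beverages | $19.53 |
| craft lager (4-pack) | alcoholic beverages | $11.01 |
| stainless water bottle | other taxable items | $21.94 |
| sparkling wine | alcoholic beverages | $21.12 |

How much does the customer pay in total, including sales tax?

Hardcover biography $28.75: printed books, buyer-exempt → 0% → $0.00
Dish soap $4.07: other taxable items → 5.25% → $0.213675
Wool sweater $35.92: clothing, buyer-exempt → 0% → $0.00
Paperback novel $12.56: printed books, buyer-exempt → 0% → $0.00
Greeting card $6.99: other taxable items → 5.25% → $0.366975
Picture frame (8x10) $10.11: other taxable items → 5.25% → $0.530775
Bottle of rosé $19.53: alcoholic beverages → 9.75% → $1.904175
Craft lager (4-pack) $11.01: alcoholic beverages → 9.75% → $1.073475
Stainless water bottle $21.94: other taxable items → 5.25% → $1.15185
Sparkling wine $21.12: alcoholic beverages → 9.75% → $2.0592
Subtotal = $172.00; unrounded tax = $7.300125 → $7.30; total due = $179.30

$179.30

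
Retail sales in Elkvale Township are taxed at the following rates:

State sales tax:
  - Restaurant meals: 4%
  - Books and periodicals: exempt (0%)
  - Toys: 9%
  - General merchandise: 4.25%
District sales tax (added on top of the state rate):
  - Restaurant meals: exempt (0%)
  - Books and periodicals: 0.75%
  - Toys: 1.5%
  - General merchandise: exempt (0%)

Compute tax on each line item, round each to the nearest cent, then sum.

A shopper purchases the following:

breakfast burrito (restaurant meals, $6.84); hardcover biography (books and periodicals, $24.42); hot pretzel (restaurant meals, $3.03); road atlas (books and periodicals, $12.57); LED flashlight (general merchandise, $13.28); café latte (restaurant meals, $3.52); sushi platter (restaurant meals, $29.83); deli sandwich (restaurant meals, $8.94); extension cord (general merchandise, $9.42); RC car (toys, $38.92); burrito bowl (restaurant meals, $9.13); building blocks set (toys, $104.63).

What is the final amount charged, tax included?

$283.29

Breakfast burrito $6.84: restaurant meals → 4% + 0% district = 4% → $0.27
Hardcover biography $24.42: books and periodicals → 0% + 0.75% district = 0.75% → $0.18
Hot pretzel $3.03: restaurant meals → 4% + 0% district = 4% → $0.12
Road atlas $12.57: books and periodicals → 0% + 0.75% district = 0.75% → $0.09
LED flashlight $13.28: general merchandise → 4.25% + 0% district = 4.25% → $0.56
Café latte $3.52: restaurant meals → 4% + 0% district = 4% → $0.14
Sushi platter $29.83: restaurant meals → 4% + 0% district = 4% → $1.19
Deli sandwich $8.94: restaurant meals → 4% + 0% district = 4% → $0.36
Extension cord $9.42: general merchandise → 4.25% + 0% district = 4.25% → $0.40
RC car $38.92: toys → 9% + 1.5% district = 10.5% → $4.09
Burrito bowl $9.13: restaurant meals → 4% + 0% district = 4% → $0.37
Building blocks set $104.63: toys → 9% + 1.5% district = 10.5% → $10.99
Subtotal = $264.53; tax = $18.76; total due = $283.29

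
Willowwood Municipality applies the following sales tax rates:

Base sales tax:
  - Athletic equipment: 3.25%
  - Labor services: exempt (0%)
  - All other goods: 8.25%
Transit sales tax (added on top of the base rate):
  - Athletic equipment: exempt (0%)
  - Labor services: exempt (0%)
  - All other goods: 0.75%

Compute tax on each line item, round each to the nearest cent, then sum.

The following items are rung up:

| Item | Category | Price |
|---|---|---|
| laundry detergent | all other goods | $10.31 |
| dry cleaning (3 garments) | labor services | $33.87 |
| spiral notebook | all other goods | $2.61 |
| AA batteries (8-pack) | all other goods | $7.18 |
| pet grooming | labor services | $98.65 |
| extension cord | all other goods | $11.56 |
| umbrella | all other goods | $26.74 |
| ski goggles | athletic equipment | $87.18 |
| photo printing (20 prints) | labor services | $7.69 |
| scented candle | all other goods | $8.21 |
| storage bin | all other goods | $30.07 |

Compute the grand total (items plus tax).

$335.61

Laundry detergent $10.31: all other goods → 8.25% + 0.75% transit = 9% → $0.93
Dry cleaning (3 garments) $33.87: labor services → 0% + 0% transit = 0% → $0.00
Spiral notebook $2.61: all other goods → 8.25% + 0.75% transit = 9% → $0.23
AA batteries (8-pack) $7.18: all other goods → 8.25% + 0.75% transit = 9% → $0.65
Pet grooming $98.65: labor services → 0% + 0% transit = 0% → $0.00
Extension cord $11.56: all other goods → 8.25% + 0.75% transit = 9% → $1.04
Umbrella $26.74: all other goods → 8.25% + 0.75% transit = 9% → $2.41
Ski goggles $87.18: athletic equipment → 3.25% + 0% transit = 3.25% → $2.83
Photo printing (20 prints) $7.69: labor services → 0% + 0% transit = 0% → $0.00
Scented candle $8.21: all other goods → 8.25% + 0.75% transit = 9% → $0.74
Storage bin $30.07: all other goods → 8.25% + 0.75% transit = 9% → $2.71
Subtotal = $324.07; tax = $11.54; total due = $335.61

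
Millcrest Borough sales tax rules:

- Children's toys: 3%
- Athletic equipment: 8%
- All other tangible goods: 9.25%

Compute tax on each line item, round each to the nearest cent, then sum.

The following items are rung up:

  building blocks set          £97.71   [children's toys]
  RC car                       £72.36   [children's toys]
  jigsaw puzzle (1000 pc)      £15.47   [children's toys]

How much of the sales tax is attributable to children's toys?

£5.56

Building blocks set £97.71: children's toys → 3% → £2.93
RC car £72.36: children's toys → 3% → £2.17
Jigsaw puzzle (1000 pc) £15.47: children's toys → 3% → £0.46
Tax on children's toys = £2.93 + £2.17 + £0.46 = £5.56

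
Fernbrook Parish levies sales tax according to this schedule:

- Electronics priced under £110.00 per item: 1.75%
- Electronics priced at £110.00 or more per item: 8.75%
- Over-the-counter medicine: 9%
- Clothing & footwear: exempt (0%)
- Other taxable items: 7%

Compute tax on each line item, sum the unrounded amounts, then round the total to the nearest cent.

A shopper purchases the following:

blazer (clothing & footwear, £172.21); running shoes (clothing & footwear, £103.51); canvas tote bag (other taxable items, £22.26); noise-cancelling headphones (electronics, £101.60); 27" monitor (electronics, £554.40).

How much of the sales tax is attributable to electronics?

Noise-cancelling headphones £101.60: electronics, under £110.00 → 1.75% → £1.778
27" monitor £554.40: electronics, £110.00 or more → 8.75% → £48.51
Tax on electronics: unrounded sum = £50.288 → £50.29

£50.29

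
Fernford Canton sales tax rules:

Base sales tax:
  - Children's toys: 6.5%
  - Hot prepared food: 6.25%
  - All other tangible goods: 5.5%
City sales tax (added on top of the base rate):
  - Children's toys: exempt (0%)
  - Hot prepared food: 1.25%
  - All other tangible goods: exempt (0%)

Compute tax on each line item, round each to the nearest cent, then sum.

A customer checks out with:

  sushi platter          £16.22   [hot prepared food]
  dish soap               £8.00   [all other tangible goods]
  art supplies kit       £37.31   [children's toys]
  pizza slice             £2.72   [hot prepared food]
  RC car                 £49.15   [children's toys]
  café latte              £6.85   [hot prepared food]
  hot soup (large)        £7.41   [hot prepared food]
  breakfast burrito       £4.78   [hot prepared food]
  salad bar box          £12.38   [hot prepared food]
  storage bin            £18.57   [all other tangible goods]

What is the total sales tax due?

Sushi platter £16.22: hot prepared food → 6.25% + 1.25% city = 7.5% → £1.22
Dish soap £8.00: all other tangible goods → 5.5% + 0% city = 5.5% → £0.44
Art supplies kit £37.31: children's toys → 6.5% + 0% city = 6.5% → £2.43
Pizza slice £2.72: hot prepared food → 6.25% + 1.25% city = 7.5% → £0.20
RC car £49.15: children's toys → 6.5% + 0% city = 6.5% → £3.19
Café latte £6.85: hot prepared food → 6.25% + 1.25% city = 7.5% → £0.51
Hot soup (large) £7.41: hot prepared food → 6.25% + 1.25% city = 7.5% → £0.56
Breakfast burrito £4.78: hot prepared food → 6.25% + 1.25% city = 7.5% → £0.36
Salad bar box £12.38: hot prepared food → 6.25% + 1.25% city = 7.5% → £0.93
Storage bin £18.57: all other tangible goods → 5.5% + 0% city = 5.5% → £1.02
Total tax = £1.22 + £0.44 + £2.43 + £0.20 + £3.19 + £0.51 + £0.56 + £0.36 + £0.93 + £1.02 = £10.86

£10.86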